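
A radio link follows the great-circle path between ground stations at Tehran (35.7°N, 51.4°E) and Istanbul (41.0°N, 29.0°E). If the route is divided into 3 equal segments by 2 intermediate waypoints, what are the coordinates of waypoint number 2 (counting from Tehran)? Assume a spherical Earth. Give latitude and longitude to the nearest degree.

Write both endpoints as unit vectors p₁, p₂ with components (cos φ cos λ, cos φ sin λ, sin φ).
The central angle between the endpoints is δ = arccos(p₁·p₂) ≈ 0.319 rad (18.3°).
Interpolate at f = 2/3 with slerp weights a = sin((1−f)δ)/sin δ ≈ 0.338, b = sin(fδ)/sin δ ≈ 0.673.
p = a·p₁ + b·p₂ ≈ (0.616, 0.461, 0.639); φ = arcsin(p_z) ≈ 39.72°, λ = atan2(p_y, p_x) ≈ 36.83°.

≈ 40°N, 37°E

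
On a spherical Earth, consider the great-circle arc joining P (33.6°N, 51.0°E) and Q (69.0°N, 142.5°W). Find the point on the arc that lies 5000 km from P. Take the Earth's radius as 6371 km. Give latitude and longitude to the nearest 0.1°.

≈ (78.0°N, 67.9°E)

Convert each endpoint to a unit vector on the sphere (x = cos φ cos λ, y = cos φ sin λ, z = sin φ).
The central angle between the endpoints is δ = arccos(p₁·p₂) ≈ 1.342 rad (76.9°). The total great-circle distance is δ·R ≈ 1.342 × 6371 ≈ 8553 km, so the target fraction is f = 5000/8553 ≈ 0.585.
Interpolate at f ≈ 0.585 with slerp weights a = sin((1−f)δ)/sin δ ≈ 0.543, b = sin(fδ)/sin δ ≈ 0.726.
p = a·p₁ + b·p₂ ≈ (0.078, 0.193, 0.978); φ = arcsin(p_z) ≈ 77.95°, λ = atan2(p_y, p_x) ≈ 67.91°.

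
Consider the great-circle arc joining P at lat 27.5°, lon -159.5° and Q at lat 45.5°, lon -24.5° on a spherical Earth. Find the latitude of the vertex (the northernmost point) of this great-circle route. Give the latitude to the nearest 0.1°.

The great circle lies in the plane with unit normal n̂ = (p₁ × p₂)/|p₁ × p₂|.
Here n̂_z ≈ +0.442; the vertex latitude is φ_max = arccos|n̂_z| ≈ 63.7°.

≈ 63.7°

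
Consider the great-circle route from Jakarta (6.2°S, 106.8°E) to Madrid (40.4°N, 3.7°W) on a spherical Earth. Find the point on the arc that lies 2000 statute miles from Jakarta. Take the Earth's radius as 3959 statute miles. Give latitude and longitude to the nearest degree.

Write both endpoints as unit vectors p₁, p₂ with components (cos φ cos λ, cos φ sin λ, sin φ).
The central angle between the endpoints is δ = arccos(p₁·p₂) ≈ 1.913 rad (109.6°). The total great-circle distance is δ·R ≈ 1.913 × 3959 ≈ 7572 mi, so the target fraction is f = 2000/7572 ≈ 0.264.
Interpolate at f ≈ 0.264 with slerp weights a = sin((1−f)δ)/sin δ ≈ 1.047, b = sin(fδ)/sin δ ≈ 0.514.
p = a·p₁ + b·p₂ ≈ (0.089, 0.971, 0.220); φ = arcsin(p_z) ≈ 12.70°, λ = atan2(p_y, p_x) ≈ 84.74°.

≈ 13°N, 85°E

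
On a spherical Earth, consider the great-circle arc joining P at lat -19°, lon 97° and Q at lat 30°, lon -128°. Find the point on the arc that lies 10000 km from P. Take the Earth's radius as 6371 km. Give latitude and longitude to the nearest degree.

≈ lat 23°, lon 179°

Convert each endpoint to a unit vector on the sphere (x = cos φ cos λ, y = cos φ sin λ, z = sin φ).
The central angle between the endpoints is δ = arccos(p₁·p₂) ≈ 2.407 rad (137.9°). The total great-circle distance is δ·R ≈ 2.407 × 6371 ≈ 15332 km, so the target fraction is f = 10000/15332 ≈ 0.652.
Interpolate at f ≈ 0.652 with slerp weights a = sin((1−f)δ)/sin δ ≈ 1.107, b = sin(fδ)/sin δ ≈ 1.491.
p = a·p₁ + b·p₂ ≈ (-0.923, 0.022, 0.385); φ = arcsin(p_z) ≈ 22.65°, λ = atan2(p_y, p_x) ≈ 178.66°.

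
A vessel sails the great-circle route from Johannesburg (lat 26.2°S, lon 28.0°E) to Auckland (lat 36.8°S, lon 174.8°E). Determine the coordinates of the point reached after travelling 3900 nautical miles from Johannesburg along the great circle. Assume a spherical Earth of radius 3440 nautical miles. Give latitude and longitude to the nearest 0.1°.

≈ lat 65.0°S, lon 114.5°E

From cos δ = sin φ₁ sin φ₂ + cos φ₁ cos φ₂ cos Δλ, the central angle is δ ≈ 1.914 rad (109.7°). The total great-circle distance is δ·R ≈ 1.914 × 3440 ≈ 6585 nmi, so the target fraction is f = 3900/6585 ≈ 0.592.
Interpolate at f ≈ 0.592 with slerp weights a = sin((1−f)δ)/sin δ ≈ 0.747, b = sin(fδ)/sin δ ≈ 0.962.
p = a·p₁ + b·p₂ ≈ (-0.175, 0.385, -0.906); φ = arcsin(p_z) ≈ -65.00°, λ = atan2(p_y, p_x) ≈ 114.50°.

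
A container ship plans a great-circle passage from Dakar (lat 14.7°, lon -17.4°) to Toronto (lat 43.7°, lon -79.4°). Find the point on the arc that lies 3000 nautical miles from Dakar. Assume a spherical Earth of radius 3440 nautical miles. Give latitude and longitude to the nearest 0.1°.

≈ lat 41.5°, lon -66.4°

From cos δ = sin φ₁ sin φ₂ + cos φ₁ cos φ₂ cos Δλ, the central angle is δ ≈ 1.043 rad (59.8°). The total great-circle distance is δ·R ≈ 1.043 × 3440 ≈ 3588 nmi, so the target fraction is f = 3000/3588 ≈ 0.836.
Interpolate at f ≈ 0.836 with slerp weights a = sin((1−f)δ)/sin δ ≈ 0.197, b = sin(fδ)/sin δ ≈ 0.886.
p = a·p₁ + b·p₂ ≈ (0.300, -0.687, 0.662); φ = arcsin(p_z) ≈ 41.47°, λ = atan2(p_y, p_x) ≈ -66.43°.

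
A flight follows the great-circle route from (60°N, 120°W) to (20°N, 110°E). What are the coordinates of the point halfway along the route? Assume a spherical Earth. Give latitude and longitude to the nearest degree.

≈ (59°N, 142°E)

Write both endpoints as unit vectors p₁, p₂ with components (cos φ cos λ, cos φ sin λ, sin φ).
The central angle between the endpoints is δ = arccos(p₁·p₂) ≈ 1.577 rad (90.3°).
Interpolate at f = 1/2 with slerp weights a = sin((1−f)δ)/sin δ ≈ 0.709, b = sin(fδ)/sin δ ≈ 0.709.
p = a·p₁ + b·p₂ ≈ (-0.405, 0.319, 0.857); φ = arcsin(p_z) ≈ 58.95°, λ = atan2(p_y, p_x) ≈ 141.78°.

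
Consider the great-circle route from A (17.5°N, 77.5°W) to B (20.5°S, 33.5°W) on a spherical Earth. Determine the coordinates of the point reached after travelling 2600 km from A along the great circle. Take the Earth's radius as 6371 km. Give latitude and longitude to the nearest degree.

From cos δ = sin φ₁ sin φ₂ + cos φ₁ cos φ₂ cos Δλ, the central angle is δ ≈ 1.004 rad (57.5°). The total great-circle distance is δ·R ≈ 1.004 × 6371 ≈ 6394 km, so the target fraction is f = 2600/6394 ≈ 0.407.
Interpolate at f ≈ 0.407 with slerp weights a = sin((1−f)δ)/sin δ ≈ 0.665, b = sin(fδ)/sin δ ≈ 0.471.
p = a·p₁ + b·p₂ ≈ (0.505, -0.863, 0.035); φ = arcsin(p_z) ≈ 2.02°, λ = atan2(p_y, p_x) ≈ -59.66°.

≈ (2°N, 60°W)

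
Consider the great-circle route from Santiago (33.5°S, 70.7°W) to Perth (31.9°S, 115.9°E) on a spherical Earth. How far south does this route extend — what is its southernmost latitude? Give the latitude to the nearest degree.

The great circle lies in the plane with unit normal n̂ = (p₁ × p₂)/|p₁ × p₂|.
Here n̂_z ≈ -0.089; the vertex latitude is φ_max = arccos|n̂_z| ≈ 84.9°.

≈ 85°S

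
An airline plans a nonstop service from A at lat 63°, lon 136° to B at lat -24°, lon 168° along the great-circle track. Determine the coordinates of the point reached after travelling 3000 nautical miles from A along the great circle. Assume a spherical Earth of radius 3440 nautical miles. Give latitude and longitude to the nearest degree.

≈ lat 16°, lon 159°

Convert each endpoint to a unit vector on the sphere (x = cos φ cos λ, y = cos φ sin λ, z = sin φ).
The central angle between the endpoints is δ = arccos(p₁·p₂) ≈ 1.581 rad (90.6°). The total great-circle distance is δ·R ≈ 1.581 × 3440 ≈ 5440 nmi, so the target fraction is f = 3000/5440 ≈ 0.551.
Interpolate at f ≈ 0.551 with slerp weights a = sin((1−f)δ)/sin δ ≈ 0.651, b = sin(fδ)/sin δ ≈ 0.766.
p = a·p₁ + b·p₂ ≈ (-0.897, 0.351, 0.269); φ = arcsin(p_z) ≈ 15.60°, λ = atan2(p_y, p_x) ≈ 158.64°.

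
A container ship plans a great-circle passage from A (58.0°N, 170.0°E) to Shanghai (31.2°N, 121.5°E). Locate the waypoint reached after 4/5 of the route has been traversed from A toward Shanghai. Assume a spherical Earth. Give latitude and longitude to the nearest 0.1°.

Convert each endpoint to a unit vector on the sphere (x = cos φ cos λ, y = cos φ sin λ, z = sin φ).
The central angle between the endpoints is δ = arccos(p₁·p₂) ≈ 0.738 rad (42.3°).
Interpolate at f = 4/5 with slerp weights a = sin((1−f)δ)/sin δ ≈ 0.219, b = sin(fδ)/sin δ ≈ 0.827.
p = a·p₁ + b·p₂ ≈ (-0.484, 0.624, 0.614); φ = arcsin(p_z) ≈ 37.88°, λ = atan2(p_y, p_x) ≈ 127.81°.

≈ (37.9°N, 127.8°E)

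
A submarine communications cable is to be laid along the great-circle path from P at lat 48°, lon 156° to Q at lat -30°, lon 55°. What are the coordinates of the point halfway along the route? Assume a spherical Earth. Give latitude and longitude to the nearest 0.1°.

Convert each endpoint to a unit vector on the sphere (x = cos φ cos λ, y = cos φ sin λ, z = sin φ).
The central angle between the endpoints is δ = arccos(p₁·p₂) ≈ 2.074 rad (118.8°).
Interpolate at f = 1/2 with slerp weights a = sin((1−f)δ)/sin δ ≈ 0.983, b = sin(fδ)/sin δ ≈ 0.983.
p = a·p₁ + b·p₂ ≈ (-0.113, 0.964, 0.239); φ = arcsin(p_z) ≈ 13.82°, λ = atan2(p_y, p_x) ≈ 96.66°.

≈ lat 13.8°, lon 96.7°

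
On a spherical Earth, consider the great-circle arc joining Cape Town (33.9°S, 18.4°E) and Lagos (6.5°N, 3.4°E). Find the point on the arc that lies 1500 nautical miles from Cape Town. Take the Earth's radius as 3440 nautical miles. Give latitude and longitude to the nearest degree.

The haversine formula gives a central angle δ ≈ 0.747 rad (42.8°) between the endpoints. The total great-circle distance is δ·R ≈ 0.747 × 3440 ≈ 2571 nmi, so the target fraction is f = 1500/2571 ≈ 0.583.
Interpolate at f ≈ 0.583 with slerp weights a = sin((1−f)δ)/sin δ ≈ 0.451, b = sin(fδ)/sin δ ≈ 0.621.
p = a·p₁ + b·p₂ ≈ (0.971, 0.155, -0.181); φ = arcsin(p_z) ≈ -10.43°, λ = atan2(p_y, p_x) ≈ 9.05°.

≈ 10°S, 9°E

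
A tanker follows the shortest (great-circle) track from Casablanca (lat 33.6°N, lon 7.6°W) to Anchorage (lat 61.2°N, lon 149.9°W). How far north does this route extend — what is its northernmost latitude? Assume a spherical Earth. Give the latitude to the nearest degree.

≈ 76°N

The great circle lies in the plane with unit normal n̂ = (p₁ × p₂)/|p₁ × p₂|.
Here n̂_z ≈ -0.249; the vertex latitude is φ_max = arccos|n̂_z| ≈ 75.6°.
Check via Clairaut: cos φ_max = |cos φ₁| · sin C = cos(33.6°)·sin(17.4°) ≈ 0.249, again giving ≈ 75.6°.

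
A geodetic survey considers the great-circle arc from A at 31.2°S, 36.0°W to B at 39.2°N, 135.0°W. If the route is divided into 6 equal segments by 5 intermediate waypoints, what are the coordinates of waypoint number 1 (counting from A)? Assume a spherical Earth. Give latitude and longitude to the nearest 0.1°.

Convert each endpoint to a unit vector on the sphere (x = cos φ cos λ, y = cos φ sin λ, z = sin φ).
The central angle between the endpoints is δ = arccos(p₁·p₂) ≈ 2.017 rad (115.5°).
Interpolate at f = 1/6 with slerp weights a = sin((1−f)δ)/sin δ ≈ 1.102, b = sin(fδ)/sin δ ≈ 0.366.
p = a·p₁ + b·p₂ ≈ (0.562, -0.754, -0.340); φ = arcsin(p_z) ≈ -19.86°, λ = atan2(p_y, p_x) ≈ -53.30°.

≈ 19.9°S, 53.3°W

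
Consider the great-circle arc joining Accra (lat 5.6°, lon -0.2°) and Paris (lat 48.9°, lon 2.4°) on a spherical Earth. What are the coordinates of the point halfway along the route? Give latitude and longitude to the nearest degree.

Convert each endpoint to a unit vector on the sphere (x = cos φ cos λ, y = cos φ sin λ, z = sin φ).
The central angle between the endpoints is δ = arccos(p₁·p₂) ≈ 0.757 rad (43.4°).
Interpolate at f = 1/2 with slerp weights a = sin((1−f)δ)/sin δ ≈ 0.538, b = sin(fδ)/sin δ ≈ 0.538.
p = a·p₁ + b·p₂ ≈ (0.889, 0.013, 0.458); φ = arcsin(p_z) ≈ 27.26°, λ = atan2(p_y, p_x) ≈ 0.83°.

≈ lat 27°, lon 1°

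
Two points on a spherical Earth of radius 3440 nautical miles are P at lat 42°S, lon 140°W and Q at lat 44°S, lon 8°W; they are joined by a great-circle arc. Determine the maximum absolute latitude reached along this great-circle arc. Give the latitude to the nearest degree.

The great circle lies in the plane with unit normal n̂ = (p₁ × p₂)/|p₁ × p₂|.
Here n̂_z ≈ +0.400; the vertex latitude is φ_max = arccos|n̂_z| ≈ 66.4°.
Check via Clairaut: cos φ_max = |cos φ₁| · sin C = cos(42.0°)·sin(147.5°) ≈ 0.400, again giving ≈ 66.4°.

≈ 66°S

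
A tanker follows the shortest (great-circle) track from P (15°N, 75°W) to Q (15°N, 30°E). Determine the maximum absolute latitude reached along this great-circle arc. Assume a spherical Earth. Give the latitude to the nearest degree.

≈ 24°N

The great circle lies in the plane with unit normal n̂ = (p₁ × p₂)/|p₁ × p₂|.
Here n̂_z ≈ +0.915; the vertex latitude is φ_max = arccos|n̂_z| ≈ 23.8°.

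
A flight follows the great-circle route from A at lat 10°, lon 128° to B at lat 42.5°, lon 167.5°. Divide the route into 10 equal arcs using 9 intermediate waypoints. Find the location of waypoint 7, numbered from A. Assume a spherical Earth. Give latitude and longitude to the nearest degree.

≈ lat 34°, lon 153°

Write both endpoints as unit vectors p₁, p₂ with components (cos φ cos λ, cos φ sin λ, sin φ).
The central angle between the endpoints is δ = arccos(p₁·p₂) ≈ 0.826 rad (47.3°).
Interpolate at f = 7/10 with slerp weights a = sin((1−f)δ)/sin δ ≈ 0.334, b = sin(fδ)/sin δ ≈ 0.743.
p = a·p₁ + b·p₂ ≈ (-0.737, 0.378, 0.560); φ = arcsin(p_z) ≈ 34.07°, λ = atan2(p_y, p_x) ≈ 152.89°.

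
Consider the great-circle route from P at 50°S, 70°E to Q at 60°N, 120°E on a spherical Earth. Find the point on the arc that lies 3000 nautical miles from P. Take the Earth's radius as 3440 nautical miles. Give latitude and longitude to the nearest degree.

The haversine formula gives a central angle δ ≈ 2.045 rad (117.2°) between the endpoints. The total great-circle distance is δ·R ≈ 2.045 × 3440 ≈ 7036 nmi, so the target fraction is f = 3000/7036 ≈ 0.426.
Interpolate at f ≈ 0.426 with slerp weights a = sin((1−f)δ)/sin δ ≈ 1.036, b = sin(fδ)/sin δ ≈ 0.861.
p = a·p₁ + b·p₂ ≈ (0.013, 0.999, -0.049); φ = arcsin(p_z) ≈ -2.78°, λ = atan2(p_y, p_x) ≈ 89.27°.

≈ 3°S, 89°E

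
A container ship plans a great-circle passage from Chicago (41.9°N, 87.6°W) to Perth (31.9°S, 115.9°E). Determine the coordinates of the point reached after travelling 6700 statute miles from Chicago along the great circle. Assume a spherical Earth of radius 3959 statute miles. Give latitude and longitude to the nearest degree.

Convert each endpoint to a unit vector on the sphere (x = cos φ cos λ, y = cos φ sin λ, z = sin φ).
The central angle between the endpoints is δ = arccos(p₁·p₂) ≈ 2.772 rad (158.8°). The total great-circle distance is δ·R ≈ 2.772 × 3959 ≈ 10974 mi, so the target fraction is f = 6700/10974 ≈ 0.611.
Interpolate at f ≈ 0.611 with slerp weights a = sin((1−f)δ)/sin δ ≈ 2.439, b = sin(fδ)/sin δ ≈ 2.746.
p = a·p₁ + b·p₂ ≈ (-0.942, 0.283, 0.178); φ = arcsin(p_z) ≈ 10.25°, λ = atan2(p_y, p_x) ≈ 163.27°.

≈ (10°N, 163°E)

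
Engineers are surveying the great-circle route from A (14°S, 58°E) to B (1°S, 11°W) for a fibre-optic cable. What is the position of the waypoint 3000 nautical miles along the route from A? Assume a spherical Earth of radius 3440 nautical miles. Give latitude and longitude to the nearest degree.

From cos δ = sin φ₁ sin φ₂ + cos φ₁ cos φ₂ cos Δλ, the central angle is δ ≈ 1.211 rad (69.4°). The total great-circle distance is δ·R ≈ 1.211 × 3440 ≈ 4167 nmi, so the target fraction is f = 3000/4167 ≈ 0.720.
Interpolate at f ≈ 0.720 with slerp weights a = sin((1−f)δ)/sin δ ≈ 0.355, b = sin(fδ)/sin δ ≈ 0.818.
p = a·p₁ + b·p₂ ≈ (0.986, 0.136, -0.100); φ = arcsin(p_z) ≈ -5.75°, λ = atan2(p_y, p_x) ≈ 7.88°.

≈ (6°S, 8°E)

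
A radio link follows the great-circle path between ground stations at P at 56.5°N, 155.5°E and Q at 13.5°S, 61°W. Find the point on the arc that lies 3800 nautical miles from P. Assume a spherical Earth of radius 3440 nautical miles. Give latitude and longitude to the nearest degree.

Write both endpoints as unit vectors p₁, p₂ with components (cos φ cos λ, cos φ sin λ, sin φ).
The central angle between the endpoints is δ = arccos(p₁·p₂) ≈ 2.247 rad (128.8°). The total great-circle distance is δ·R ≈ 2.247 × 3440 ≈ 7731 nmi, so the target fraction is f = 3800/7731 ≈ 0.492.
Interpolate at f ≈ 0.492 with slerp weights a = sin((1−f)δ)/sin δ ≈ 1.167, b = sin(fδ)/sin δ ≈ 1.146.
p = a·p₁ + b·p₂ ≈ (-0.046, -0.707, 0.705); φ = arcsin(p_z) ≈ 44.87°, λ = atan2(p_y, p_x) ≈ -93.71°.

≈ 45°N, 94°W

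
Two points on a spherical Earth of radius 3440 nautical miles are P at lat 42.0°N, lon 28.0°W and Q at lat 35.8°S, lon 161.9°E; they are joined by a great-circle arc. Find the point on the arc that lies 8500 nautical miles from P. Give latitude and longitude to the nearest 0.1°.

From cos δ = sin φ₁ sin φ₂ + cos φ₁ cos φ₂ cos Δλ, the central angle is δ ≈ 2.969 rad (170.1°). The total great-circle distance is δ·R ≈ 2.969 × 3440 ≈ 10214 nmi, so the target fraction is f = 8500/10214 ≈ 0.832.
Interpolate at f ≈ 0.832 with slerp weights a = sin((1−f)δ)/sin δ ≈ 2.786, b = sin(fδ)/sin δ ≈ 3.623.
p = a·p₁ + b·p₂ ≈ (-0.965, -0.059, -0.255); φ = arcsin(p_z) ≈ -14.78°, λ = atan2(p_y, p_x) ≈ -176.50°.

≈ lat 14.8°S, lon 176.5°W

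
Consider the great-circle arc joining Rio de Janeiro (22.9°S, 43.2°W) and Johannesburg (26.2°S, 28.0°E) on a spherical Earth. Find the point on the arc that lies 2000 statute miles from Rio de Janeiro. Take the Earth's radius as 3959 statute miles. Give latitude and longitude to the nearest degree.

Convert each endpoint to a unit vector on the sphere (x = cos φ cos λ, y = cos φ sin λ, z = sin φ).
The central angle between the endpoints is δ = arccos(p₁·p₂) ≈ 1.117 rad (64.0°). The total great-circle distance is δ·R ≈ 1.117 × 3959 ≈ 4423 mi, so the target fraction is f = 2000/4423 ≈ 0.452.
Interpolate at f ≈ 0.452 with slerp weights a = sin((1−f)δ)/sin δ ≈ 0.639, b = sin(fδ)/sin δ ≈ 0.538.
p = a·p₁ + b·p₂ ≈ (0.856, -0.176, -0.486); φ = arcsin(p_z) ≈ -29.11°, λ = atan2(p_y, p_x) ≈ -11.64°.

≈ 29°S, 12°W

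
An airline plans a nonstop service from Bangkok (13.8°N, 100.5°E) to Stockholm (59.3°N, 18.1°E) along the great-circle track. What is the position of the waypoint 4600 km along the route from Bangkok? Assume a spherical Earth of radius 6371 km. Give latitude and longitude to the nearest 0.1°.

The haversine formula gives a central angle δ ≈ 1.297 rad (74.3°) between the endpoints. The total great-circle distance is δ·R ≈ 1.297 × 6371 ≈ 8261 km, so the target fraction is f = 4600/8261 ≈ 0.557.
Interpolate at f ≈ 0.557 with slerp weights a = sin((1−f)δ)/sin δ ≈ 0.565, b = sin(fδ)/sin δ ≈ 0.687.
p = a·p₁ + b·p₂ ≈ (0.233, 0.648, 0.725); φ = arcsin(p_z) ≈ 46.47°, λ = atan2(p_y, p_x) ≈ 70.21°.

≈ 46.5°N, 70.2°E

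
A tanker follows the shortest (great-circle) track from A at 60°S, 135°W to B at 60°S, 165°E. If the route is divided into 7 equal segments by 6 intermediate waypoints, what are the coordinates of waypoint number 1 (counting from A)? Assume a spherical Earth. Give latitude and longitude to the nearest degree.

≈ 62°S, 143°W

Convert each endpoint to a unit vector on the sphere (x = cos φ cos λ, y = cos φ sin λ, z = sin φ).
The central angle between the endpoints is δ = arccos(p₁·p₂) ≈ 0.505 rad (29.0°).
Interpolate at f = 1/7 with slerp weights a = sin((1−f)δ)/sin δ ≈ 0.867, b = sin(fδ)/sin δ ≈ 0.149.
p = a·p₁ + b·p₂ ≈ (-0.378, -0.287, -0.880); φ = arcsin(p_z) ≈ -61.63°, λ = atan2(p_y, p_x) ≈ -142.80°.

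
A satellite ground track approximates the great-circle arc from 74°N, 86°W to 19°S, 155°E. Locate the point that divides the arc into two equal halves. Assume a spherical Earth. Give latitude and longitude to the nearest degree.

Convert each endpoint to a unit vector on the sphere (x = cos φ cos λ, y = cos φ sin λ, z = sin φ).
The central angle between the endpoints is δ = arccos(p₁·p₂) ≈ 2.026 rad (116.1°).
Interpolate at f = 1/2 with slerp weights a = sin((1−f)δ)/sin δ ≈ 0.944, b = sin(fδ)/sin δ ≈ 0.944.
p = a·p₁ + b·p₂ ≈ (-0.791, 0.118, 0.600); φ = arcsin(p_z) ≈ 36.89°, λ = atan2(p_y, p_x) ≈ 171.54°.

≈ 37°N, 172°E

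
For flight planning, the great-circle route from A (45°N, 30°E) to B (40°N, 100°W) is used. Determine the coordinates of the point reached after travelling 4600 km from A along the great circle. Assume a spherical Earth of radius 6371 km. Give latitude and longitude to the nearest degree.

Write both endpoints as unit vectors p₁, p₂ with components (cos φ cos λ, cos φ sin λ, sin φ).
The central angle between the endpoints is δ = arccos(p₁·p₂) ≈ 1.464 rad (83.9°). The total great-circle distance is δ·R ≈ 1.464 × 6371 ≈ 9329 km, so the target fraction is f = 4600/9329 ≈ 0.493.
Interpolate at f ≈ 0.493 with slerp weights a = sin((1−f)δ)/sin δ ≈ 0.680, b = sin(fδ)/sin δ ≈ 0.665.
p = a·p₁ + b·p₂ ≈ (0.328, -0.261, 0.908); φ = arcsin(p_z) ≈ 65.22°, λ = atan2(p_y, p_x) ≈ -38.53°.

≈ (65°N, 39°W)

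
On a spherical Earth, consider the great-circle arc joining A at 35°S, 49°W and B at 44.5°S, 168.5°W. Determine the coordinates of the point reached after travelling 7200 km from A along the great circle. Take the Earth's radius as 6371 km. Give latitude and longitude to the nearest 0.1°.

From cos δ = sin φ₁ sin φ₂ + cos φ₁ cos φ₂ cos Δλ, the central angle is δ ≈ 1.456 rad (83.4°). The total great-circle distance is δ·R ≈ 1.456 × 6371 ≈ 9278 km, so the target fraction is f = 7200/9278 ≈ 0.776.
Interpolate at f ≈ 0.776 with slerp weights a = sin((1−f)δ)/sin δ ≈ 0.322, b = sin(fδ)/sin δ ≈ 0.910.
p = a·p₁ + b·p₂ ≈ (-0.463, -0.329, -0.823); φ = arcsin(p_z) ≈ -55.40°, λ = atan2(p_y, p_x) ≈ -144.62°.

≈ 55.4°S, 144.6°W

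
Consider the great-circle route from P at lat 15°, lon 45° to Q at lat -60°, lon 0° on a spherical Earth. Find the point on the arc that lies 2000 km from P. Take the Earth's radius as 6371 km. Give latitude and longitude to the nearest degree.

Convert each endpoint to a unit vector on the sphere (x = cos φ cos λ, y = cos φ sin λ, z = sin φ).
The central angle between the endpoints is δ = arccos(p₁·p₂) ≈ 1.453 rad (83.3°). The total great-circle distance is δ·R ≈ 1.453 × 6371 ≈ 9258 km, so the target fraction is f = 2000/9258 ≈ 0.216.
Interpolate at f ≈ 0.216 with slerp weights a = sin((1−f)δ)/sin δ ≈ 0.915, b = sin(fδ)/sin δ ≈ 0.311.
p = a·p₁ + b·p₂ ≈ (0.780, 0.625, -0.033); φ = arcsin(p_z) ≈ -1.87°, λ = atan2(p_y, p_x) ≈ 38.69°.

≈ lat -2°, lon 39°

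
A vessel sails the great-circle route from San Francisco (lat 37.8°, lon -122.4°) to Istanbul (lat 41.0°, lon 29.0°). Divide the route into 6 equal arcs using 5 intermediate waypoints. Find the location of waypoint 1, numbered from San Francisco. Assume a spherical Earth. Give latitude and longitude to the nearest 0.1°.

≈ lat 52.5°, lon -112.8°

Write both endpoints as unit vectors p₁, p₂ with components (cos φ cos λ, cos φ sin λ, sin φ).
The central angle between the endpoints is δ = arccos(p₁·p₂) ≈ 1.693 rad (97.0°).
Interpolate at f = 1/6 with slerp weights a = sin((1−f)δ)/sin δ ≈ 0.995, b = sin(fδ)/sin δ ≈ 0.280.
p = a·p₁ + b·p₂ ≈ (-0.236, -0.561, 0.794); φ = arcsin(p_z) ≈ 52.52°, λ = atan2(p_y, p_x) ≈ -112.82°.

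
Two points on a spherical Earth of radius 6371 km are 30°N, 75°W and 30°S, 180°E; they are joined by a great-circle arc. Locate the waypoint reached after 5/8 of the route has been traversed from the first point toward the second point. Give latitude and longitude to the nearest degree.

The haversine formula gives a central angle δ ≈ 2.031 rad (116.4°) between the endpoints.
Interpolate at f = 5/8 with slerp weights a = sin((1−f)δ)/sin δ ≈ 0.770, b = sin(fδ)/sin δ ≈ 1.066.
p = a·p₁ + b·p₂ ≈ (-0.750, -0.644, -0.148); φ = arcsin(p_z) ≈ -8.50°, λ = atan2(p_y, p_x) ≈ -139.35°.

≈ 8°S, 139°W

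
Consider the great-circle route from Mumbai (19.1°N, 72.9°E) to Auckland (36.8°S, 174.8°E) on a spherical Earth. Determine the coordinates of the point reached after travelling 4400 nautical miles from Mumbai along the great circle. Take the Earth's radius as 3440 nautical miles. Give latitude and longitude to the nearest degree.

≈ 24°S, 134°E

The haversine formula gives a central angle δ ≈ 1.931 rad (110.6°) between the endpoints. The total great-circle distance is δ·R ≈ 1.931 × 3440 ≈ 6641 nmi, so the target fraction is f = 4400/6641 ≈ 0.663.
Interpolate at f ≈ 0.663 with slerp weights a = sin((1−f)δ)/sin δ ≈ 0.648, b = sin(fδ)/sin δ ≈ 1.023.
p = a·p₁ + b·p₂ ≈ (-0.636, 0.659, -0.401); φ = arcsin(p_z) ≈ -23.64°, λ = atan2(p_y, p_x) ≈ 133.97°.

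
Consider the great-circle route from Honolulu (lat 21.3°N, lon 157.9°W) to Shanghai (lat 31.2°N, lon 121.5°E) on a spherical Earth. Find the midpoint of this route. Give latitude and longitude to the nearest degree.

Convert each endpoint to a unit vector on the sphere (x = cos φ cos λ, y = cos φ sin λ, z = sin φ).
The central angle between the endpoints is δ = arccos(p₁·p₂) ≈ 1.247 rad (71.4°).
Interpolate at f = 1/2 with slerp weights a = sin((1−f)δ)/sin δ ≈ 0.616, b = sin(fδ)/sin δ ≈ 0.616.
p = a·p₁ + b·p₂ ≈ (-0.807, 0.233, 0.543); φ = arcsin(p_z) ≈ 32.87°, λ = atan2(p_y, p_x) ≈ 163.87°.

≈ lat 33°N, lon 164°E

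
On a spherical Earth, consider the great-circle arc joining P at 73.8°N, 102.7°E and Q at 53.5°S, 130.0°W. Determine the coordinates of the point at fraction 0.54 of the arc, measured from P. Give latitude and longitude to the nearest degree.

Convert each endpoint to a unit vector on the sphere (x = cos φ cos λ, y = cos φ sin λ, z = sin φ).
The central angle between the endpoints is δ = arccos(p₁·p₂) ≈ 2.631 rad (150.8°).
Interpolate at f = 0.54 with slerp weights a = sin((1−f)δ)/sin δ ≈ 1.915, b = sin(fδ)/sin δ ≈ 2.024.
p = a·p₁ + b·p₂ ≈ (-0.891, -0.401, 0.212); φ = arcsin(p_z) ≈ 12.26°, λ = atan2(p_y, p_x) ≈ -155.78°.

≈ 12°N, 156°W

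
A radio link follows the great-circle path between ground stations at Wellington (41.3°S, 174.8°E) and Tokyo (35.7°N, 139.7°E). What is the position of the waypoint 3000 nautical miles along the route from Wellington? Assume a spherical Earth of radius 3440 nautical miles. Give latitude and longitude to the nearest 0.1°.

Convert each endpoint to a unit vector on the sphere (x = cos φ cos λ, y = cos φ sin λ, z = sin φ).
The central angle between the endpoints is δ = arccos(p₁·p₂) ≈ 1.457 rad (83.5°). The total great-circle distance is δ·R ≈ 1.457 × 3440 ≈ 5011 nmi, so the target fraction is f = 3000/5011 ≈ 0.599.
Interpolate at f ≈ 0.599 with slerp weights a = sin((1−f)δ)/sin δ ≈ 0.555, b = sin(fδ)/sin δ ≈ 0.771.
p = a·p₁ + b·p₂ ≈ (-0.893, 0.443, 0.083); φ = arcsin(p_z) ≈ 4.77°, λ = atan2(p_y, p_x) ≈ 153.63°.

≈ (4.8°N, 153.6°E)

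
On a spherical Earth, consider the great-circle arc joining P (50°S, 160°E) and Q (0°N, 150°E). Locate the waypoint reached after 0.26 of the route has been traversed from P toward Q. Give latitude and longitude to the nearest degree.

Convert each endpoint to a unit vector on the sphere (x = cos φ cos λ, y = cos φ sin λ, z = sin φ).
The central angle between the endpoints is δ = arccos(p₁·p₂) ≈ 0.885 rad (50.7°).
Interpolate at f = 0.26 with slerp weights a = sin((1−f)δ)/sin δ ≈ 0.787, b = sin(fδ)/sin δ ≈ 0.295.
p = a·p₁ + b·p₂ ≈ (-0.731, 0.320, -0.603); φ = arcsin(p_z) ≈ -37.08°, λ = atan2(p_y, p_x) ≈ 156.32°.

≈ (37°S, 156°E)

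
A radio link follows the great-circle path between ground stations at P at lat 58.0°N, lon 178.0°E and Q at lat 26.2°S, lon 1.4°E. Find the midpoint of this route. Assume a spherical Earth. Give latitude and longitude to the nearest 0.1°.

Convert each endpoint to a unit vector on the sphere (x = cos φ cos λ, y = cos φ sin λ, z = sin φ).
The central angle between the endpoints is δ = arccos(p₁·p₂) ≈ 2.585 rad (148.1°).
Interpolate at f = 1/2 with slerp weights a = sin((1−f)δ)/sin δ ≈ 1.820, b = sin(fδ)/sin δ ≈ 1.820.
p = a·p₁ + b·p₂ ≈ (0.669, 0.074, 0.740); φ = arcsin(p_z) ≈ 47.72°, λ = atan2(p_y, p_x) ≈ 6.28°.

≈ lat 47.7°N, lon 6.3°E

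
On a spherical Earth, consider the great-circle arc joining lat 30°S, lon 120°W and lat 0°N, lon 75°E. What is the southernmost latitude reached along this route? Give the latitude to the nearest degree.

≈ 66°S

The great circle lies in the plane with unit normal n̂ = (p₁ × p₂)/|p₁ × p₂|.
Here n̂_z ≈ -0.409; the vertex latitude is φ_max = arccos|n̂_z| ≈ 65.9°.
Check via Clairaut: cos φ_max = |cos φ₁| · sin C = cos(30.0°)·sin(151.8°) ≈ 0.409, again giving ≈ 65.9°.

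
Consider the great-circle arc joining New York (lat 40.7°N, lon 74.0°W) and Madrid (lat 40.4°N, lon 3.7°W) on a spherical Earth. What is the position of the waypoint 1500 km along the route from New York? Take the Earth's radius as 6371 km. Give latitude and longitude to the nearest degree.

From cos δ = sin φ₁ sin φ₂ + cos φ₁ cos φ₂ cos Δλ, the central angle is δ ≈ 0.906 rad (51.9°). The total great-circle distance is δ·R ≈ 0.906 × 6371 ≈ 5769 km, so the target fraction is f = 1500/5769 ≈ 0.260.
Interpolate at f ≈ 0.260 with slerp weights a = sin((1−f)δ)/sin δ ≈ 0.789, b = sin(fδ)/sin δ ≈ 0.296.
p = a·p₁ + b·p₂ ≈ (0.390, -0.590, 0.707); φ = arcsin(p_z) ≈ 44.99°, λ = atan2(p_y, p_x) ≈ -56.51°.

≈ lat 45°N, lon 57°W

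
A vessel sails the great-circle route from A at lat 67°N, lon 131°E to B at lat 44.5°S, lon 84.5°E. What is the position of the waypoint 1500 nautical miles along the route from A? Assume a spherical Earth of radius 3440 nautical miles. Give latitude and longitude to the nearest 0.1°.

Write both endpoints as unit vectors p₁, p₂ with components (cos φ cos λ, cos φ sin λ, sin φ).
The central angle between the endpoints is δ = arccos(p₁·p₂) ≈ 2.041 rad (117.0°). The total great-circle distance is δ·R ≈ 2.041 × 3440 ≈ 7022 nmi, so the target fraction is f = 1500/7022 ≈ 0.214.
Interpolate at f ≈ 0.214 with slerp weights a = sin((1−f)δ)/sin δ ≈ 1.121, b = sin(fδ)/sin δ ≈ 0.474.
p = a·p₁ + b·p₂ ≈ (-0.255, 0.667, 0.700); φ = arcsin(p_z) ≈ 44.43°, λ = atan2(p_y, p_x) ≈ 110.92°.

≈ lat 44.4°N, lon 110.9°E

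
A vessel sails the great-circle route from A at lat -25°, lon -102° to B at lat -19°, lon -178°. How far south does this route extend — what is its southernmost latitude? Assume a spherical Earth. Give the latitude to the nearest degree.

The great circle lies in the plane with unit normal n̂ = (p₁ × p₂)/|p₁ × p₂|.
Here n̂_z ≈ -0.886; the vertex latitude is φ_max = arccos|n̂_z| ≈ 27.6°.

≈ -28°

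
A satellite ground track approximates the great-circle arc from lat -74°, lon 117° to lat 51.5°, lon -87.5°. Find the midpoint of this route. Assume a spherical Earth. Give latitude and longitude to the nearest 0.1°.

≈ lat -24.7°, lon -104.6°

Convert each endpoint to a unit vector on the sphere (x = cos φ cos λ, y = cos φ sin λ, z = sin φ).
The central angle between the endpoints is δ = arccos(p₁·p₂) ≈ 2.710 rad (155.3°).
Interpolate at f = 1/2 with slerp weights a = sin((1−f)δ)/sin δ ≈ 2.337, b = sin(fδ)/sin δ ≈ 2.337.
p = a·p₁ + b·p₂ ≈ (-0.229, -0.879, -0.417); φ = arcsin(p_z) ≈ -24.67°, λ = atan2(p_y, p_x) ≈ -104.59°.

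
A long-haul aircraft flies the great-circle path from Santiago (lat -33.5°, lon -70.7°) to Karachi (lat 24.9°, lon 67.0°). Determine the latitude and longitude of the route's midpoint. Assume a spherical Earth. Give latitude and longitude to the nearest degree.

Convert each endpoint to a unit vector on the sphere (x = cos φ cos λ, y = cos φ sin λ, z = sin φ).
The central angle between the endpoints is δ = arccos(p₁·p₂) ≈ 2.485 rad (142.4°).
Interpolate at f = 1/2 with slerp weights a = sin((1−f)δ)/sin δ ≈ 1.550, b = sin(fδ)/sin δ ≈ 1.550.
p = a·p₁ + b·p₂ ≈ (0.976, 0.074, -0.203); φ = arcsin(p_z) ≈ -11.70°, λ = atan2(p_y, p_x) ≈ 4.35°.

≈ lat -12°, lon 4°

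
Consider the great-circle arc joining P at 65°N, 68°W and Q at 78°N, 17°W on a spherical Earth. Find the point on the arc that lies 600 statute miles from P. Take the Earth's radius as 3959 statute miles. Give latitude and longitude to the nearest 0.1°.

≈ 72.2°N, 54.3°W

Write both endpoints as unit vectors p₁, p₂ with components (cos φ cos λ, cos φ sin λ, sin φ).
The central angle between the endpoints is δ = arccos(p₁·p₂) ≈ 0.343 rad (19.6°). The total great-circle distance is δ·R ≈ 0.343 × 3959 ≈ 1357 mi, so the target fraction is f = 600/1357 ≈ 0.442.
Interpolate at f ≈ 0.442 with slerp weights a = sin((1−f)δ)/sin δ ≈ 0.566, b = sin(fδ)/sin δ ≈ 0.449.
p = a·p₁ + b·p₂ ≈ (0.179, -0.249, 0.952); φ = arcsin(p_z) ≈ 72.15°, λ = atan2(p_y, p_x) ≈ -54.31°.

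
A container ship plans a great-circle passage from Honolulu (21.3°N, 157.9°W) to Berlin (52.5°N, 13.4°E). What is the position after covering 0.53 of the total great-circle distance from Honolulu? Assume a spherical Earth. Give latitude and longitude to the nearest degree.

≈ (76°N, 138°W)

Convert each endpoint to a unit vector on the sphere (x = cos φ cos λ, y = cos φ sin λ, z = sin φ).
The central angle between the endpoints is δ = arccos(p₁·p₂) ≈ 1.847 rad (105.8°).
Interpolate at f = 0.53 with slerp weights a = sin((1−f)δ)/sin δ ≈ 0.793, b = sin(fδ)/sin δ ≈ 0.862.
p = a·p₁ + b·p₂ ≈ (-0.174, -0.156, 0.972); φ = arcsin(p_z) ≈ 76.48°, λ = atan2(p_y, p_x) ≈ -138.04°.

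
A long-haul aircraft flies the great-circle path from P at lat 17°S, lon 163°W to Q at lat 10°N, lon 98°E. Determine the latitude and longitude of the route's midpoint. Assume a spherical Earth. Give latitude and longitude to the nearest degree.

Write both endpoints as unit vectors p₁, p₂ with components (cos φ cos λ, cos φ sin λ, sin φ).
The central angle between the endpoints is δ = arccos(p₁·p₂) ≈ 1.770 rad (101.4°).
Interpolate at f = 1/2 with slerp weights a = sin((1−f)δ)/sin δ ≈ 0.790, b = sin(fδ)/sin δ ≈ 0.790.
p = a·p₁ + b·p₂ ≈ (-0.830, 0.549, -0.094); φ = arcsin(p_z) ≈ -5.38°, λ = atan2(p_y, p_x) ≈ 146.52°.

≈ lat 5°S, lon 147°E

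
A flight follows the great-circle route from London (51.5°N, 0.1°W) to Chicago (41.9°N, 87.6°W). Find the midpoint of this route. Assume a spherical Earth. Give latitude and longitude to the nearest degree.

≈ (56°N, 49°W)

Write both endpoints as unit vectors p₁, p₂ with components (cos φ cos λ, cos φ sin λ, sin φ).
The central angle between the endpoints is δ = arccos(p₁·p₂) ≈ 0.997 rad (57.1°).
Interpolate at f = 1/2 with slerp weights a = sin((1−f)δ)/sin δ ≈ 0.569, b = sin(fδ)/sin δ ≈ 0.569.
p = a·p₁ + b·p₂ ≈ (0.372, -0.424, 0.826); φ = arcsin(p_z) ≈ 55.66°, λ = atan2(p_y, p_x) ≈ -48.73°.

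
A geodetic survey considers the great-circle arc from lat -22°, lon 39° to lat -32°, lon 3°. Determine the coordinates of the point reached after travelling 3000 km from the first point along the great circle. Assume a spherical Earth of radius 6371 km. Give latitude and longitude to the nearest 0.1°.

The haversine formula gives a central angle δ ≈ 0.583 rad (33.4°) between the endpoints. The total great-circle distance is δ·R ≈ 0.583 × 6371 ≈ 3716 km, so the target fraction is f = 3000/3716 ≈ 0.807.
Interpolate at f ≈ 0.807 with slerp weights a = sin((1−f)δ)/sin δ ≈ 0.204, b = sin(fδ)/sin δ ≈ 0.824.
p = a·p₁ + b·p₂ ≈ (0.844, 0.155, -0.513); φ = arcsin(p_z) ≈ -30.85°, λ = atan2(p_y, p_x) ≈ 10.43°.

≈ lat -30.8°, lon 10.4°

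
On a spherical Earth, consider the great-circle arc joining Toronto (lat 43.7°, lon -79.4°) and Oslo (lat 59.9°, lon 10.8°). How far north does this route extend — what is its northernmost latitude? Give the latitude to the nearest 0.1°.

≈ 63.1°

The great circle lies in the plane with unit normal n̂ = (p₁ × p₂)/|p₁ × p₂|.
Here n̂_z ≈ +0.452; the vertex latitude is φ_max = arccos|n̂_z| ≈ 63.1°.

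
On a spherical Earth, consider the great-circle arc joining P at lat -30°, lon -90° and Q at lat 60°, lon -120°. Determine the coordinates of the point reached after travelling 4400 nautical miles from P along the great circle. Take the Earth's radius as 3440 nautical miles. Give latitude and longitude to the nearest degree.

Write both endpoints as unit vectors p₁, p₂ with components (cos φ cos λ, cos φ sin λ, sin φ).
The central angle between the endpoints is δ = arccos(p₁·p₂) ≈ 1.629 rad (93.3°). The total great-circle distance is δ·R ≈ 1.629 × 3440 ≈ 5603 nmi, so the target fraction is f = 4400/5603 ≈ 0.785.
Interpolate at f ≈ 0.785 with slerp weights a = sin((1−f)δ)/sin δ ≈ 0.343, b = sin(fδ)/sin δ ≈ 0.959.
p = a·p₁ + b·p₂ ≈ (-0.240, -0.713, 0.659); φ = arcsin(p_z) ≈ 41.24°, λ = atan2(p_y, p_x) ≈ -108.60°.

≈ lat 41°, lon -109°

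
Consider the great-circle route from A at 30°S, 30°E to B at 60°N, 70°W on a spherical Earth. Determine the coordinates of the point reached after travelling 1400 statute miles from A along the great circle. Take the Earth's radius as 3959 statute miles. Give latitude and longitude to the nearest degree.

Write both endpoints as unit vectors p₁, p₂ with components (cos φ cos λ, cos φ sin λ, sin φ).
The central angle between the endpoints is δ = arccos(p₁·p₂) ≈ 2.104 rad (120.5°). The total great-circle distance is δ·R ≈ 2.104 × 3959 ≈ 8329 mi, so the target fraction is f = 1400/8329 ≈ 0.168.
Interpolate at f ≈ 0.168 with slerp weights a = sin((1−f)δ)/sin δ ≈ 1.142, b = sin(fδ)/sin δ ≈ 0.402.
p = a·p₁ + b·p₂ ≈ (0.926, 0.306, -0.223); φ = arcsin(p_z) ≈ -12.89°, λ = atan2(p_y, p_x) ≈ 18.28°.

≈ 13°S, 18°E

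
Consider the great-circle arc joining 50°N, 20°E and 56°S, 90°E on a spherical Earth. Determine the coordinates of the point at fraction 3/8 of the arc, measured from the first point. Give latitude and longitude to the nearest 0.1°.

≈ 10.2°N, 46.2°E

Write both endpoints as unit vectors p₁, p₂ with components (cos φ cos λ, cos φ sin λ, sin φ).
The central angle between the endpoints is δ = arccos(p₁·p₂) ≈ 2.108 rad (120.8°).
Interpolate at f = 3/8 with slerp weights a = sin((1−f)δ)/sin δ ≈ 1.127, b = sin(fδ)/sin δ ≈ 0.828.
p = a·p₁ + b·p₂ ≈ (0.681, 0.711, 0.177); φ = arcsin(p_z) ≈ 10.22°, λ = atan2(p_y, p_x) ≈ 46.22°.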